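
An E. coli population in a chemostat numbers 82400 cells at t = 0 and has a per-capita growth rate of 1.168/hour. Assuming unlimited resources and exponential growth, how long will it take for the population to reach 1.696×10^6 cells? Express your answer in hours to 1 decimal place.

2.6 hours

Set N₀·e^(rt) = 1.696×10^6: e^(1.168·t) = 1.696×10^6/82400 = 20.583.
1.168·t = ln(20.583) = 3.0244, so t = 3.0244/1.168 = 2.5894.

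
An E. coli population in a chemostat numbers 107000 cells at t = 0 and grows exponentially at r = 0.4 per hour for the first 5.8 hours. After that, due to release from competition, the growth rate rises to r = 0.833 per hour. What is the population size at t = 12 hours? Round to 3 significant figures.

Phase 1: N(5.8) = 107000·e^(0.4×5.8) = 107000·e^2.32 = 1.088797×10^6.
Phase 2 runs for 12 − 5.8 = 6.2 hours at r = 0.833.
N(12) = 1.088797×10^6·e^(0.833×6.2) = 1.088797×10^6·e^5.165 = 1.905041×10^8.

191000000 cells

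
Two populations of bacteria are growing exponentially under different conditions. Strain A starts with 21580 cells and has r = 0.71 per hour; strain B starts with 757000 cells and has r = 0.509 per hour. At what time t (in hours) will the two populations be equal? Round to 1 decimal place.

17.7 hours

Set 21580·e^(0.71t) = 757000·e^(0.509t).
e^((0.71 − 0.509)t) = 757000/21580 → e^(0.201·t) = 35.079.
0.201·t = ln(35.079) = 3.5576, so t = 3.5576/0.201 = 17.699.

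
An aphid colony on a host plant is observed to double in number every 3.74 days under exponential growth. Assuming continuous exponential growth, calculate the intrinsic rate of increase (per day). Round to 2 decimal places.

r = ln(2)/t_d = 0.6931/3.74 = 0.18533.

0.19 per day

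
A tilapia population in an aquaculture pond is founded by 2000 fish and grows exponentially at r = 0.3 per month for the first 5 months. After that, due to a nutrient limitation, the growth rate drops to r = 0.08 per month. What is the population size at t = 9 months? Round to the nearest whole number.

Phase 1: N(5) = 2000·e^(0.3×5) = 2000·e^1.5 = 8963.38.
Phase 2 runs for 9 − 5 = 4 months at r = 0.08.
N(9) = 8963.38·e^(0.08×4) = 8963.38·e^0.32 = 12343.7.

12344 fish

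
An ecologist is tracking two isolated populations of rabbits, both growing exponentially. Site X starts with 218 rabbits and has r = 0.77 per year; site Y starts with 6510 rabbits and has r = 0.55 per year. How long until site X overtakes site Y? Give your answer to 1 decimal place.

15.4 years

Set 218·e^(0.77t) = 6510·e^(0.55t).
e^((0.77 − 0.55)t) = 6510/218 → e^(0.22·t) = 29.862.
0.22·t = ln(29.862) = 3.3966, so t = 3.3966/0.22 = 15.439.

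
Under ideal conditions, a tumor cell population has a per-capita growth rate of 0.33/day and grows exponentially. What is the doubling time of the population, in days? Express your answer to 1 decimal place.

2.1 days

Doubling time t_d = ln(2)/r = 0.6931/0.33 = 2.1004.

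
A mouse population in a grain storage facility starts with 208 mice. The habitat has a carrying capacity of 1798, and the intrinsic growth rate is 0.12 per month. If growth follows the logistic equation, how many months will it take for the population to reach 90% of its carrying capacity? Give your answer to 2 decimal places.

A = (K − N₀)/N₀ = (1798 − 208)/208 = 7.6442.
Solve 1798/(1 + 7.6442·e^(−0.12t)) = 1618.2: 1 + 7.6442·e^(−0.12t) = 1.1111, so e^(−0.12t) = 0.0145353.
−0.12·t = ln(0.0145353) = -4.2312, so t = 4.2312/0.12 = 35.26.

35.26 months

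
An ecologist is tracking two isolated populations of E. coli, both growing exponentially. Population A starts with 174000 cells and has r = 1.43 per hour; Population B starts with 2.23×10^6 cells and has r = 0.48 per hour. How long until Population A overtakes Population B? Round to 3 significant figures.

Set 174000·e^(1.43t) = 2.23×10^6·e^(0.48t).
e^((1.43 − 0.48)t) = 2.23×10^6/174000 → e^(0.95·t) = 12.816.
0.95·t = ln(12.816) = 2.5507, so t = 2.5507/0.95 = 2.6849.

2.68 hours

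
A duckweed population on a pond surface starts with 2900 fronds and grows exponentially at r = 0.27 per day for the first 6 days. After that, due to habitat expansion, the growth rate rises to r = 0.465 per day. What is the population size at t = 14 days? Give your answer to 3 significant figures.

Phase 1: N(6) = 2900·e^(0.27×6) = 2900·e^1.62 = 14654.
Phase 2 runs for 14 − 6 = 8 days at r = 0.465.
N(14) = 14654·e^(0.465×8) = 14654·e^3.72 = 604687.

605000 fronds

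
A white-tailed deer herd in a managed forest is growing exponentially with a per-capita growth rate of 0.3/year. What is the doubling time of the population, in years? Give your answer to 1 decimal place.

2.3 years

Doubling time t_d = ln(2)/r = 0.6931/0.3 = 2.3105.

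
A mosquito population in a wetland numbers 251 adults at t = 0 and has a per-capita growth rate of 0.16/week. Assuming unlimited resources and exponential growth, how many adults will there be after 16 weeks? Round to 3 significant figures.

N(t) = N₀·e^(rt) = 251 × e^(0.16×16) = 251 × e^2.56.
e^2.56 ≈ 12.936, so N ≈ 251 × 12.936 = 3246.89.

3250 adults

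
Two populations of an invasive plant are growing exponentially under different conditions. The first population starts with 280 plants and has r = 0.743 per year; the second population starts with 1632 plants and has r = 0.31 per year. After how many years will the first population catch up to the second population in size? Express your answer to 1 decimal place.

4.1 years

Set 280·e^(0.743t) = 1632·e^(0.31t).
e^((0.743 − 0.31)t) = 1632/280 → e^(0.433·t) = 5.8286.
0.433·t = ln(5.8286) = 1.7628, so t = 1.7628/0.433 = 4.0711.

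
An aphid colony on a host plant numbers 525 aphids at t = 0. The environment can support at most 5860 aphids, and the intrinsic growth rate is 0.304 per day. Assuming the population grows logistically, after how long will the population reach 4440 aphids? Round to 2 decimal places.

11.38 days

A = (K − N₀)/N₀ = (5860 − 525)/525 = 10.162.
Solve 5860/(1 + 10.162·e^(−0.304t)) = 4440: 1 + 10.162·e^(−0.304t) = 1.3198, so e^(−0.304t) = 0.0314724.
−0.304·t = ln(0.0314724) = -3.4586, so t = 3.4586/0.304 = 11.377.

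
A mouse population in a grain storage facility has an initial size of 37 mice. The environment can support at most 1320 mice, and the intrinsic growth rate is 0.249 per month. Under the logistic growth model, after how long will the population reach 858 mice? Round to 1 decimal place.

16.7 months

A = (K − N₀)/N₀ = (1320 − 37)/37 = 34.676.
Solve 1320/(1 + 34.676·e^(−0.249t)) = 858: 1 + 34.676·e^(−0.249t) = 1.5385, so e^(−0.249t) = 0.0155285.
−0.249·t = ln(0.0155285) = -4.1651, so t = 4.1651/0.249 = 16.727.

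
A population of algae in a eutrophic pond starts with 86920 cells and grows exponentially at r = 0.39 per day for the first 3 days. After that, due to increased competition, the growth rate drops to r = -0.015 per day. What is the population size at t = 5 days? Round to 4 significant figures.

271800 cells

Phase 1: N(3) = 86920·e^(0.39×3) = 86920·e^1.17 = 280056.
Phase 2 runs for 5 − 3 = 2 days at r = -0.015.
N(5) = 280056·e^(-0.015×2) = 280056·e^-0.03 = 271779.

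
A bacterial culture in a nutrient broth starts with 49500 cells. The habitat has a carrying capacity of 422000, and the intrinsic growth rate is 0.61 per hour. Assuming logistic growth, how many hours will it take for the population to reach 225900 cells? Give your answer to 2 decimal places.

3.54 hours

A = (K − N₀)/N₀ = (422000 − 49500)/49500 = 7.5253.
Solve 422000/(1 + 7.5253·e^(−0.61t)) = 225900: 1 + 7.5253·e^(−0.61t) = 1.8681, so e^(−0.61t) = 0.115356.
−0.61·t = ln(0.115356) = -2.1597, so t = 2.1597/0.61 = 3.5405.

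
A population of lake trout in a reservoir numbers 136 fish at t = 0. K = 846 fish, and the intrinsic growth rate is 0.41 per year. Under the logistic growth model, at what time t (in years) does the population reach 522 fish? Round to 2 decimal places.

A = (K − N₀)/N₀ = (846 − 136)/136 = 5.2206.
Solve 846/(1 + 5.2206·e^(−0.41t)) = 522: 1 + 5.2206·e^(−0.41t) = 1.6207, so e^(−0.41t) = 0.118893.
−0.41·t = ln(0.118893) = -2.1295, so t = 2.1295/0.41 = 5.194.

5.19 years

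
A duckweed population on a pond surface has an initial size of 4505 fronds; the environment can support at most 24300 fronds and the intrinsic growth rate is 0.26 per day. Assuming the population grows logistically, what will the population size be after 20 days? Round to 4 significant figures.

23720 fronds

A = (K − N₀)/N₀ = (24300 − 4505)/4505 = 4.394.
N(t) = K/(1 + A·e^(−rt)) = 24300/(1 + 4.394×e^(−0.26×20)).
e^(−5.2) = 0.0055166; denominator = 1 + 4.394×0.0055166 = 1.0242.
N = 24300/1.0242 = 23724.9.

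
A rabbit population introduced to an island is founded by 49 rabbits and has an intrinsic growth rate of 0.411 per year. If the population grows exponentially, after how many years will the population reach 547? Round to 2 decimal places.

5.87 years

Set N₀·e^(rt) = 547: e^(0.411·t) = 547/49 = 11.163.
0.411·t = ln(11.163) = 2.4126, so t = 2.4126/0.411 = 5.8701.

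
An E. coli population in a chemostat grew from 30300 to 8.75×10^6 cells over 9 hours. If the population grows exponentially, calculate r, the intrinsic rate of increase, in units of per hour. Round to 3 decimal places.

From N(t) = N₀·e^(rt): e^(r·9) = 8.75×10^6/30300 = 288.78.
r·9 = ln(288.78) = 5.6657, so r = 5.6657/9 = 0.62952.

0.630 per hour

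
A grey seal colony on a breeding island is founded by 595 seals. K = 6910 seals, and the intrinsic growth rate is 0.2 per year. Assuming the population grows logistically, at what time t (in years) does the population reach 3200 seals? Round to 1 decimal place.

A = (K − N₀)/N₀ = (6910 − 595)/595 = 10.613.
Solve 6910/(1 + 10.613·e^(−0.2t)) = 3200: 1 + 10.613·e^(−0.2t) = 2.1594, so e^(−0.2t) = 0.109236.
−0.2·t = ln(0.109236) = -2.2142, so t = 2.2142/0.2 = 11.071.

11.1 years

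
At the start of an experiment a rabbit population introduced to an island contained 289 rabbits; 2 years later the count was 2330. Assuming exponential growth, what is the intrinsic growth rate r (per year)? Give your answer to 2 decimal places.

1.04 per year

From N(t) = N₀·e^(rt): e^(r·2) = 2330/289 = 8.0623.
r·2 = ln(8.0623) = 2.0872, so r = 2.0872/2 = 1.0436.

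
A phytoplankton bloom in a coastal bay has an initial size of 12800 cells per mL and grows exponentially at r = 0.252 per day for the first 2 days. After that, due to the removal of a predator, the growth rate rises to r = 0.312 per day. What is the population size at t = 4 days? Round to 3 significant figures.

Phase 1: N(2) = 12800·e^(0.252×2) = 12800·e^0.504 = 21188.2.
Phase 2 runs for 4 − 2 = 2 days at r = 0.312.
N(4) = 21188.2·e^(0.312×2) = 21188.2·e^0.624 = 39545.2.

39500 cells per mL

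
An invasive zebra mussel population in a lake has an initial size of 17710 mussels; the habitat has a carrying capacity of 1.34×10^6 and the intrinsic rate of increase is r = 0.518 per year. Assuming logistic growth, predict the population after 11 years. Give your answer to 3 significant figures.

1070000 mussels

A = (K − N₀)/N₀ = (1.34×10^6 − 17710)/17710 = 74.663.
N(t) = K/(1 + A·e^(−rt)) = 1.34×10^6/(1 + 74.663×e^(−0.518×11)).
e^(−5.698) = 0.0033527; denominator = 1 + 74.663×0.0033527 = 1.2503.
N = 1.34×10^6/1.2503 = 1.071724×10^6.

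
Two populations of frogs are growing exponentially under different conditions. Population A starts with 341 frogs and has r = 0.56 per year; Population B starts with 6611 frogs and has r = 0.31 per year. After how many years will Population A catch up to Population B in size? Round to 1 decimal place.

11.9 years

Set 341·e^(0.56t) = 6611·e^(0.31t).
e^((0.56 − 0.31)t) = 6611/341 → e^(0.25·t) = 19.387.
0.25·t = ln(19.387) = 2.9646, so t = 2.9646/0.25 = 11.858.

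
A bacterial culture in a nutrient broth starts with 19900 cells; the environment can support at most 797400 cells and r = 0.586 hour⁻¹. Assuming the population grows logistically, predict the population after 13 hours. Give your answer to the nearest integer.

A = (K − N₀)/N₀ = (797400 − 19900)/19900 = 39.07.
N(t) = K/(1 + A·e^(−rt)) = 797400/(1 + 39.07×e^(−0.586×13)).
e^(−7.618) = 0.00049152; denominator = 1 + 39.07×0.00049152 = 1.0192.
N = 797400/1.0192 = 782375.

782375 cells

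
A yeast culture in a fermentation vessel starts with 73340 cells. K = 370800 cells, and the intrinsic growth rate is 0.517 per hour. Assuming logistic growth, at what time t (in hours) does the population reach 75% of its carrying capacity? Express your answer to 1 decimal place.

A = (K − N₀)/N₀ = (370800 − 73340)/73340 = 4.0559.
Solve 370800/(1 + 4.0559·e^(−0.517t)) = 278100: 1 + 4.0559·e^(−0.517t) = 1.3333, so e^(−0.517t) = 0.0821847.
−0.517·t = ln(0.0821847) = -2.4988, so t = 2.4988/0.517 = 4.8332.

4.8 hours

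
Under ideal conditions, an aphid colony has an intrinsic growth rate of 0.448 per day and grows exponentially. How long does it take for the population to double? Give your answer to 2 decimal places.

1.55 days

Doubling time t_d = ln(2)/r = 0.6931/0.448 = 1.5472.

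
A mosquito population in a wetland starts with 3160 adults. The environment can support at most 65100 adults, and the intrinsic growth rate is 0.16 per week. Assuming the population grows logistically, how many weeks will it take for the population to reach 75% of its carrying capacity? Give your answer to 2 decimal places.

25.46 weeks

A = (K − N₀)/N₀ = (65100 − 3160)/3160 = 19.601.
Solve 65100/(1 + 19.601·e^(−0.16t)) = 48825: 1 + 19.601·e^(−0.16t) = 1.3333, so e^(−0.16t) = 0.0170057.
−0.16·t = ln(0.0170057) = -4.0742, so t = 4.0742/0.16 = 25.464.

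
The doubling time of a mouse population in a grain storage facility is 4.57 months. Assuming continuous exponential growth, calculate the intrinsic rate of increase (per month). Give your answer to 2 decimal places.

r = ln(2)/t_d = 0.6931/4.57 = 0.15167.

0.15 per month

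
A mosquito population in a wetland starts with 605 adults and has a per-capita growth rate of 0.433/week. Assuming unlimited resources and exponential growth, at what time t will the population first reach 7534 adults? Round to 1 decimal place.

Set N₀·e^(rt) = 7534: e^(0.433·t) = 7534/605 = 12.453.
0.433·t = ln(12.453) = 2.522, so t = 2.522/0.433 = 5.8244.

5.8 weeks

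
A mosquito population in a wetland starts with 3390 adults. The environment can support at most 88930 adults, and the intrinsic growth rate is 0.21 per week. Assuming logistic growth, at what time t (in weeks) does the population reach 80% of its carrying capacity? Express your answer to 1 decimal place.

A = (K − N₀)/N₀ = (88930 − 3390)/3390 = 25.233.
Solve 88930/(1 + 25.233·e^(−0.21t)) = 71144: 1 + 25.233·e^(−0.21t) = 1.25, so e^(−0.21t) = 0.00990765.
−0.21·t = ln(0.00990765) = -4.6144, so t = 4.6144/0.21 = 21.974.

22.0 weeks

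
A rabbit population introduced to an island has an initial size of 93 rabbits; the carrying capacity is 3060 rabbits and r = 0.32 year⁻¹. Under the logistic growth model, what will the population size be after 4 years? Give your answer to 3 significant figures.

A = (K − N₀)/N₀ = (3060 − 93)/93 = 31.903.
N(t) = K/(1 + A·e^(−rt)) = 3060/(1 + 31.903×e^(−0.32×4)).
e^(−1.28) = 0.27804; denominator = 1 + 31.903×0.27804 = 9.8703.
N = 3060/9.8703 = 310.021.

310 rabbits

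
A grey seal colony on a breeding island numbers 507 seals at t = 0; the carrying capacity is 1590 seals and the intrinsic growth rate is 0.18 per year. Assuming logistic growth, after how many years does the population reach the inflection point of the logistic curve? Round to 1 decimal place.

Logistic growth is fastest at N = K/2 = 795.
A = (K − N₀)/N₀ = 2.1361. Set K/(1 + A·e^(−rt)) = K/2 → A·e^(−rt) = 1.
e^(−0.18t) = 1/2.1361 = 0.468144, so t = ln(2.1361)/0.18 = 0.75898/0.18 = 4.2166.

4.2 years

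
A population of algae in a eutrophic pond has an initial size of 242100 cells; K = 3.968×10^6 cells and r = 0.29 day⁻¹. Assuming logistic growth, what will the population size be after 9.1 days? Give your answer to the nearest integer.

1890115 cells

A = (K − N₀)/N₀ = (3.968×10^6 − 242100)/242100 = 15.39.
N(t) = K/(1 + A·e^(−rt)) = 3.968×10^6/(1 + 15.39×e^(−0.29×9.1)).
e^(−2.639) = 0.071433; denominator = 1 + 15.39×0.071433 = 2.0993.
N = 3.968×10^6/2.0993 = 1.890115×10^6.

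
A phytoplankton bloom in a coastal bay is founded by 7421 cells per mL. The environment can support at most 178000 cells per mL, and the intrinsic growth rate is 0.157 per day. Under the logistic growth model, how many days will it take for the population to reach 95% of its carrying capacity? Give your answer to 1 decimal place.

A = (K − N₀)/N₀ = (178000 − 7421)/7421 = 22.986.
Solve 178000/(1 + 22.986·e^(−0.157t)) = 169100: 1 + 22.986·e^(−0.157t) = 1.0526, so e^(−0.157t) = 0.00228972.
−0.157·t = ln(0.00228972) = -6.0793, so t = 6.0793/0.157 = 38.722.

38.7 days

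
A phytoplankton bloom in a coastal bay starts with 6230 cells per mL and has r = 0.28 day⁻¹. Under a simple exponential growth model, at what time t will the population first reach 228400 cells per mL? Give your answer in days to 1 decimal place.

12.9 days

Set N₀·e^(rt) = 228400: e^(0.28·t) = 228400/6230 = 36.661.
0.28·t = ln(36.661) = 3.6017, so t = 3.6017/0.28 = 12.863.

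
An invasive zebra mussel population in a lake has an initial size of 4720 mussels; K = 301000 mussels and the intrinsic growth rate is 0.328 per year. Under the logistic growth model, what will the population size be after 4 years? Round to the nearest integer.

16813 mussels

A = (K − N₀)/N₀ = (301000 − 4720)/4720 = 62.771.
N(t) = K/(1 + A·e^(−rt)) = 301000/(1 + 62.771×e^(−0.328×4)).
e^(−1.312) = 0.26928; denominator = 1 + 62.771×0.26928 = 17.903.
N = 301000/17.903 = 16812.7.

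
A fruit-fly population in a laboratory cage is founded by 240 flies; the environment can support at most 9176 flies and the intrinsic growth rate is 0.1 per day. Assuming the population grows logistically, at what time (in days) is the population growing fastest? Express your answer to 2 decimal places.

36.17 days

Logistic growth is fastest at N = K/2 = 4588.
A = (K − N₀)/N₀ = 37.233. Set K/(1 + A·e^(−rt)) = K/2 → A·e^(−rt) = 1.
e^(−0.1t) = 1/37.233 = 0.0268577, so t = ln(37.233)/0.1 = 3.6172/0.1 = 36.172.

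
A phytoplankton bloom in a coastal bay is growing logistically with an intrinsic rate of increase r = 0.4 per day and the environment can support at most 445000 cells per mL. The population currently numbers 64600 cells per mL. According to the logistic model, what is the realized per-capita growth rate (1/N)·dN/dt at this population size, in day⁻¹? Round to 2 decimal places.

(1/N)·dN/dt = r(1 − N/K) = 0.4 × (1 − 64600/445000).
= 0.4 × 0.85483 = 0.34193.

0.34 per day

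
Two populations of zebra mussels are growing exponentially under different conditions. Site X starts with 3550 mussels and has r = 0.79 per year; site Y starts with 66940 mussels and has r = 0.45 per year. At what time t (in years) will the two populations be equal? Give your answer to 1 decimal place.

8.6 years

Set 3550·e^(0.79t) = 66940·e^(0.45t).
e^((0.79 − 0.45)t) = 66940/3550 → e^(0.34·t) = 18.856.
0.34·t = ln(18.856) = 2.9368, so t = 2.9368/0.34 = 8.6378.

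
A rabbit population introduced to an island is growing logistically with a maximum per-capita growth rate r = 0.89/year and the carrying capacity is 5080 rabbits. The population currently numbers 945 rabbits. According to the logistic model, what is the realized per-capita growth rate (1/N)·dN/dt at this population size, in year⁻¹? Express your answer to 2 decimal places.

0.72 per year

(1/N)·dN/dt = r(1 − N/K) = 0.89 × (1 − 945/5080).
= 0.89 × 0.81398 = 0.72444.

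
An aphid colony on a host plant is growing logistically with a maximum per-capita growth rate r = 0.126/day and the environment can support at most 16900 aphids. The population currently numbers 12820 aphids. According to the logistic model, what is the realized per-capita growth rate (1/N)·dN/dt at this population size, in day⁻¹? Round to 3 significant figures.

(1/N)·dN/dt = r(1 − N/K) = 0.126 × (1 − 12820/16900).
= 0.126 × 0.24142 = 0.030419.

0.0304 per day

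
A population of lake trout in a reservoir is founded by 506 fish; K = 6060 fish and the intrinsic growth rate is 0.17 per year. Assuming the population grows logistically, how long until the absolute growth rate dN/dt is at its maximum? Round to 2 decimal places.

14.09 years

Logistic growth is fastest at N = K/2 = 3030.
A = (K − N₀)/N₀ = 10.976. Set K/(1 + A·e^(−rt)) = K/2 → A·e^(−rt) = 1.
e^(−0.17t) = 1/10.976 = 0.0911055, so t = ln(10.976)/0.17 = 2.3957/0.17 = 14.093.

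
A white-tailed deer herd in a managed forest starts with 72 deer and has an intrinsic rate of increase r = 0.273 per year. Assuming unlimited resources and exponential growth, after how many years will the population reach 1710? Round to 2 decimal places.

11.60 years

Set N₀·e^(rt) = 1710: e^(0.273·t) = 1710/72 = 23.75.
0.273·t = ln(23.75) = 3.1676, so t = 3.1676/0.273 = 11.603.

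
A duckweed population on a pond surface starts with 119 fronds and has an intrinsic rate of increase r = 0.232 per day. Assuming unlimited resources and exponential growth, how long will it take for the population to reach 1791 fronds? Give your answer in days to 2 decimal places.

11.69 days

Set N₀·e^(rt) = 1791: e^(0.232·t) = 1791/119 = 15.05.
0.232·t = ln(15.05) = 2.7114, so t = 2.7114/0.232 = 11.687.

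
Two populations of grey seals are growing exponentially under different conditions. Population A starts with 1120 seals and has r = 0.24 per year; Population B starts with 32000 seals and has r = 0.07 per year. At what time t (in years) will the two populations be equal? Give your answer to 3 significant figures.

Set 1120·e^(0.24t) = 32000·e^(0.07t).
e^((0.24 − 0.07)t) = 32000/1120 → e^(0.17·t) = 28.571.
0.17·t = ln(28.571) = 3.3524, so t = 3.3524/0.17 = 19.72.

19.7 years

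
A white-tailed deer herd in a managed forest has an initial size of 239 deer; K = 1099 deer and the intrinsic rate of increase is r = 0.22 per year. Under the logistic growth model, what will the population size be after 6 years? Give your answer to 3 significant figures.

A = (K − N₀)/N₀ = (1099 − 239)/239 = 3.5983.
N(t) = K/(1 + A·e^(−rt)) = 1099/(1 + 3.5983×e^(−0.22×6)).
e^(−1.32) = 0.26714; denominator = 1 + 3.5983×0.26714 = 1.9612.
N = 1099/1.9612 = 560.36.

560 deer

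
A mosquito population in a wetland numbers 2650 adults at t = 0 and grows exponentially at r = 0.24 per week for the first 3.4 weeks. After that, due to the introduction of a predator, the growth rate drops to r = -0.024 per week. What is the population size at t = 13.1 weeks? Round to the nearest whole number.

Phase 1: N(3.4) = 2650·e^(0.24×3.4) = 2650·e^0.816 = 5992.81.
Phase 2 runs for 13.1 − 3.4 = 9.7 weeks at r = -0.024.
N(13.1) = 5992.81·e^(-0.024×9.7) = 5992.81·e^-0.2328 = 4748.17.

4748 adults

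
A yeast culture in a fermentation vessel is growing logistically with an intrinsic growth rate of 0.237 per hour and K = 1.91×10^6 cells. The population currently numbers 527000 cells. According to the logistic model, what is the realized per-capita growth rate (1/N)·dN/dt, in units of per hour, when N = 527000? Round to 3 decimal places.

0.172 per hour

(1/N)·dN/dt = r(1 − N/K) = 0.237 × (1 − 527000/1.91×10^6).
= 0.237 × 0.72408 = 0.17161.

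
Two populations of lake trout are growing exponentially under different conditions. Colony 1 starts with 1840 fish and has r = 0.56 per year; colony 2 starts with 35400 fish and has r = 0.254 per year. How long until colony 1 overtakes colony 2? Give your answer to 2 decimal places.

9.66 years

Set 1840·e^(0.56t) = 35400·e^(0.254t).
e^((0.56 − 0.254)t) = 35400/1840 → e^(0.306·t) = 19.239.
0.306·t = ln(19.239) = 2.9569, so t = 2.9569/0.306 = 9.6632.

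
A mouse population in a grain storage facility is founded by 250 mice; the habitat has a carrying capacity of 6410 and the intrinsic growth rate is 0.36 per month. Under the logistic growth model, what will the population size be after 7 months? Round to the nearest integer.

A = (K − N₀)/N₀ = (6410 − 250)/250 = 24.64.
N(t) = K/(1 + A·e^(−rt)) = 6410/(1 + 24.64×e^(−0.36×7)).
e^(−2.52) = 0.08046; denominator = 1 + 24.64×0.08046 = 2.9825.
N = 6410/2.9825 = 2149.19.

2149 mice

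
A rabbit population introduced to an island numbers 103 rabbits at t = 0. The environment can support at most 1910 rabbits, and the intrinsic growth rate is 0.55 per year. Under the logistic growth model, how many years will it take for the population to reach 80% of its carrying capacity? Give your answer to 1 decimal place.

A = (K − N₀)/N₀ = (1910 − 103)/103 = 17.544.
Solve 1910/(1 + 17.544·e^(−0.55t)) = 1528: 1 + 17.544·e^(−0.55t) = 1.25, so e^(−0.55t) = 0.0142501.
−0.55·t = ln(0.0142501) = -4.251, so t = 4.251/0.55 = 7.7291.

7.7 years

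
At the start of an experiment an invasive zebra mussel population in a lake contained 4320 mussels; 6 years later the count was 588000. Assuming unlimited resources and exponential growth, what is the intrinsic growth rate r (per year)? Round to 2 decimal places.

From N(t) = N₀·e^(rt): e^(r·6) = 588000/4320 = 136.11.
r·6 = ln(136.11) = 4.9135, so r = 4.9135/6 = 0.81891.

0.82 per year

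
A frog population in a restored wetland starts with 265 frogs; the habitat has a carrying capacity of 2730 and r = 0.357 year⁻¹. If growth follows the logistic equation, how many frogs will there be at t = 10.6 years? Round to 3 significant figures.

A = (K − N₀)/N₀ = (2730 − 265)/265 = 9.3019.
N(t) = K/(1 + A·e^(−rt)) = 2730/(1 + 9.3019×e^(−0.357×10.6)).
e^(−3.784) = 0.022727; denominator = 1 + 9.3019×0.022727 = 1.2114.
N = 2730/1.2114 = 2253.58.

2250 frogs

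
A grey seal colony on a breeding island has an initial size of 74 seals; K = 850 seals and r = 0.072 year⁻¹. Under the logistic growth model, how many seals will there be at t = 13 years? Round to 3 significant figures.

166 seals

A = (K − N₀)/N₀ = (850 − 74)/74 = 10.486.
N(t) = K/(1 + A·e^(−rt)) = 850/(1 + 10.486×e^(−0.072×13)).
e^(−0.936) = 0.39219; denominator = 1 + 10.486×0.39219 = 5.1127.
N = 850/5.1127 = 166.252.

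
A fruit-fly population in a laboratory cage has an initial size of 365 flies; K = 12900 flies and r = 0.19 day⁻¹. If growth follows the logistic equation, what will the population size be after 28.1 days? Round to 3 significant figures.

A = (K − N₀)/N₀ = (12900 − 365)/365 = 34.342.
N(t) = K/(1 + A·e^(−rt)) = 12900/(1 + 34.342×e^(−0.19×28.1)).
e^(−5.339) = 0.0048007; denominator = 1 + 34.342×0.0048007 = 1.1649.
N = 12900/1.1649 = 11074.2.

11100 flies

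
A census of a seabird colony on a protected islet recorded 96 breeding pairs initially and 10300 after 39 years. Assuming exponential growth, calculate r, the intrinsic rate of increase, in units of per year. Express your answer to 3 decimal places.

From N(t) = N₀·e^(rt): e^(r·39) = 10300/96 = 107.29.
r·39 = ln(107.29) = 4.6756, so r = 4.6756/39 = 0.11989.

0.120 per year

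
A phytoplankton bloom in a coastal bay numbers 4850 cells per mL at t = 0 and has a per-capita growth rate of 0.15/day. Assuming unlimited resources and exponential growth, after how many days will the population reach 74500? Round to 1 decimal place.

18.2 days

Set N₀·e^(rt) = 74500: e^(0.15·t) = 74500/4850 = 15.361.
0.15·t = ln(15.361) = 2.7318, so t = 2.7318/0.15 = 18.212.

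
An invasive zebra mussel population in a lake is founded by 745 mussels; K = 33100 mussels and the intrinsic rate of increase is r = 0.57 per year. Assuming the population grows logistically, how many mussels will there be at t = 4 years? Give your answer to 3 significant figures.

A = (K − N₀)/N₀ = (33100 − 745)/745 = 43.43.
N(t) = K/(1 + A·e^(−rt)) = 33100/(1 + 43.43×e^(−0.57×4)).
e^(−2.28) = 0.10228; denominator = 1 + 43.43×0.10228 = 5.4422.
N = 33100/5.4422 = 6082.15.

6080 mussels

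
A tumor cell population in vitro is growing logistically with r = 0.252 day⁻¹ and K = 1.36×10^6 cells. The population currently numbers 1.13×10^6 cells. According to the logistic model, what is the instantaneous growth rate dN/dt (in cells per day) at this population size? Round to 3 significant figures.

dN/dt = rN(1 − N/K) = 0.252 × 1.13×10^6 × (1 − 1.13×10^6/1.36×10^6).
1 − 1.13×10^6/1.36×10^6 = 0.16912; dN/dt = 0.252 × 1.13×10^6 × 0.16912 = 48158.

48200 cells per day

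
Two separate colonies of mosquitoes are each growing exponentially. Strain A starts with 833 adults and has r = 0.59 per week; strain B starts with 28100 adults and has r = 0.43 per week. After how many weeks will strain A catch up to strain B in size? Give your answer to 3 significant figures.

22.0 weeks

Set 833·e^(0.59t) = 28100·e^(0.43t).
e^((0.59 − 0.43)t) = 28100/833 → e^(0.16·t) = 33.733.
0.16·t = ln(33.733) = 3.5185, so t = 3.5185/0.16 = 21.991.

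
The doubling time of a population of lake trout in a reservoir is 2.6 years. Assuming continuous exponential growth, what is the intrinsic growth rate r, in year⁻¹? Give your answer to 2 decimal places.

r = ln(2)/t_d = 0.6931/2.6 = 0.2666.

0.27 per year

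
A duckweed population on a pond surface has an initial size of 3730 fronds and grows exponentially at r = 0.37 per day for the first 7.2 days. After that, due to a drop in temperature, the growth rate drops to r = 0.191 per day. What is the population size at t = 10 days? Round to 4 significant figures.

91400 fronds

Phase 1: N(7.2) = 3730·e^(0.37×7.2) = 3730·e^2.664 = 53538.9.
Phase 2 runs for 10 − 7.2 = 2.8 days at r = 0.191.
N(10) = 53538.9·e^(0.191×2.8) = 53538.9·e^0.5348 = 91396.6.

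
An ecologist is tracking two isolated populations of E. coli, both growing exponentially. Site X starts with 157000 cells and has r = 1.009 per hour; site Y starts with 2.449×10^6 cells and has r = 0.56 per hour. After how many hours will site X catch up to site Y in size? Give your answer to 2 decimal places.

6.12 hours

Set 157000·e^(1.009t) = 2.449×10^6·e^(0.56t).
e^((1.009 − 0.56)t) = 2.449×10^6/157000 → e^(0.449·t) = 15.599.
0.449·t = ln(15.599) = 2.7472, so t = 2.7472/0.449 = 6.1185.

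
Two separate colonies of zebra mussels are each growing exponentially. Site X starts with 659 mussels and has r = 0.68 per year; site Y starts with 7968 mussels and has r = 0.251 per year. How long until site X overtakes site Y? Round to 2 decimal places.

5.81 years

Set 659·e^(0.68t) = 7968·e^(0.251t).
e^((0.68 − 0.251)t) = 7968/659 → e^(0.429·t) = 12.091.
0.429·t = ln(12.091) = 2.4925, so t = 2.4925/0.429 = 5.8099.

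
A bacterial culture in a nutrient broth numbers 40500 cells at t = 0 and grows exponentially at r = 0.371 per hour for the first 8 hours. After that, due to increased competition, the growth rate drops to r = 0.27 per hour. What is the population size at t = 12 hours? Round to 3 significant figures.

Phase 1: N(8) = 40500·e^(0.371×8) = 40500·e^2.968 = 787845.
Phase 2 runs for 12 − 8 = 4 hours at r = 0.27.
N(12) = 787845·e^(0.27×4) = 787845·e^1.08 = 2.319952×10^6.

2320000 cells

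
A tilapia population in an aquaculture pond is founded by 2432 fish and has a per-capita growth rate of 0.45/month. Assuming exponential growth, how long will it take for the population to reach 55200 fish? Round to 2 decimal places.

Set N₀·e^(rt) = 55200: e^(0.45·t) = 55200/2432 = 22.697.
0.45·t = ln(22.697) = 3.1222, so t = 3.1222/0.45 = 6.9383.

6.94 months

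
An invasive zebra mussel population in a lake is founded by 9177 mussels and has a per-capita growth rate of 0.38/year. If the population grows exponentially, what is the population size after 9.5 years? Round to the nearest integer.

N(t) = N₀·e^(rt) = 9177 × e^(0.38×9.5) = 9177 × e^3.61.
e^3.61 ≈ 36.966, so N ≈ 9177 × 36.966 = 339237.

339237 mussels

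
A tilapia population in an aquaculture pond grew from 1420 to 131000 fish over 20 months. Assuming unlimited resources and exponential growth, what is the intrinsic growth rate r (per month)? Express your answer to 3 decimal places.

From N(t) = N₀·e^(rt): e^(r·20) = 131000/1420 = 92.254.
r·20 = ln(92.254) = 4.5245, so r = 4.5245/20 = 0.22623.

0.226 per month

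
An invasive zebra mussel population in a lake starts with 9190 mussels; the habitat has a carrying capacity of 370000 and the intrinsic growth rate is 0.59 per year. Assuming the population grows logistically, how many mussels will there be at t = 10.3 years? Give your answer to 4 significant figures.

A = (K − N₀)/N₀ = (370000 − 9190)/9190 = 39.261.
N(t) = K/(1 + A·e^(−rt)) = 370000/(1 + 39.261×e^(−0.59×10.3)).
e^(−6.077) = 0.0022951; denominator = 1 + 39.261×0.0022951 = 1.0901.
N = 370000/1.0901 = 339416.

339400 mussels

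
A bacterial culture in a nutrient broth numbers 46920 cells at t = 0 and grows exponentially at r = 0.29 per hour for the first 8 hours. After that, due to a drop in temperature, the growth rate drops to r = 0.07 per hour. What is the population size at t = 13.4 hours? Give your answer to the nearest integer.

Phase 1: N(8) = 46920·e^(0.29×8) = 46920·e^2.32 = 477443.
Phase 2 runs for 13.4 − 8 = 5.4 hours at r = 0.07.
N(13.4) = 477443·e^(0.07×5.4) = 477443·e^0.378 = 696762.

696762 cells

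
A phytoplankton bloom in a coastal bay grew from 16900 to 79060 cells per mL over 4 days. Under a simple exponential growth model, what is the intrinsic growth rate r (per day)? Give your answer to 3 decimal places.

From N(t) = N₀·e^(rt): e^(r·4) = 79060/16900 = 4.6781.
r·4 = ln(4.6781) = 1.5429, so r = 1.5429/4 = 0.38572.

0.386 per day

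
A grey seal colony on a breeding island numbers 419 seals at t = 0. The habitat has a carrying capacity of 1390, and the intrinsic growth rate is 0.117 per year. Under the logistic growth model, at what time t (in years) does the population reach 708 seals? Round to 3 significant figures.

7.50 years

A = (K − N₀)/N₀ = (1390 − 419)/419 = 2.3174.
Solve 1390/(1 + 2.3174·e^(−0.117t)) = 708: 1 + 2.3174·e^(−0.117t) = 1.9633, so e^(−0.117t) = 0.415667.
−0.117·t = ln(0.415667) = -0.87787, so t = 0.87787/0.117 = 7.5032.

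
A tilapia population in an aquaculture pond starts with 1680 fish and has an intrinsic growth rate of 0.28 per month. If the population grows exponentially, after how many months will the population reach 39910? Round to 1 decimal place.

11.3 months

Set N₀·e^(rt) = 39910: e^(0.28·t) = 39910/1680 = 23.756.
0.28·t = ln(23.756) = 3.1678, so t = 3.1678/0.28 = 11.314.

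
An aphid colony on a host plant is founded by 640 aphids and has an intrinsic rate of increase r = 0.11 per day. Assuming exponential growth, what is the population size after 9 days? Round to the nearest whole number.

N(t) = N₀·e^(rt) = 640 × e^(0.11×9) = 640 × e^0.99.
e^0.99 ≈ 2.6912, so N ≈ 640 × 2.6912 = 1722.39.

1722 aphids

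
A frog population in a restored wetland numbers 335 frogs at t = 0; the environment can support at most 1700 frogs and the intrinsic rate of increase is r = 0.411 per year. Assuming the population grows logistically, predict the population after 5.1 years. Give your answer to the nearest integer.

A = (K − N₀)/N₀ = (1700 − 335)/335 = 4.0746.
N(t) = K/(1 + A·e^(−rt)) = 1700/(1 + 4.0746×e^(−0.411×5.1)).
e^(−2.096) = 0.12293; denominator = 1 + 4.0746×0.12293 = 1.5009.
N = 1700/1.5009 = 1132.64.

1133 frogs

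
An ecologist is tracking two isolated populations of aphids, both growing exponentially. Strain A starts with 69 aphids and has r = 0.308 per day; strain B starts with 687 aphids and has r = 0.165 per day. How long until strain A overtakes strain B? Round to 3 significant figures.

16.1 days

Set 69·e^(0.308t) = 687·e^(0.165t).
e^((0.308 − 0.165)t) = 687/69 → e^(0.143·t) = 9.9565.
0.143·t = ln(9.9565) = 2.2982, so t = 2.2982/0.143 = 16.072.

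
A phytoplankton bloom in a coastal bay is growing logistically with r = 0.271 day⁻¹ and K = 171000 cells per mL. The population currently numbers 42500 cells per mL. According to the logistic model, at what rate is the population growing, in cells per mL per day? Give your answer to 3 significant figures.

8650 cells per mL per day

dN/dt = rN(1 − N/K) = 0.271 × 42500 × (1 − 42500/171000).
1 − 42500/171000 = 0.75146; dN/dt = 0.271 × 42500 × 0.75146 = 8655.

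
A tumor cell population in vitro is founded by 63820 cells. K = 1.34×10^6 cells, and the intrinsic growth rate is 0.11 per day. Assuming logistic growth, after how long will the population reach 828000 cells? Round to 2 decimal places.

A = (K − N₀)/N₀ = (1.34×10^6 − 63820)/63820 = 19.997.
Solve 1.34×10^6/(1 + 19.997·e^(−0.11t)) = 828000: 1 + 19.997·e^(−0.11t) = 1.6184, so e^(−0.11t) = 0.0309232.
−0.11·t = ln(0.0309232) = -3.4762, so t = 3.4762/0.11 = 31.602.

31.60 days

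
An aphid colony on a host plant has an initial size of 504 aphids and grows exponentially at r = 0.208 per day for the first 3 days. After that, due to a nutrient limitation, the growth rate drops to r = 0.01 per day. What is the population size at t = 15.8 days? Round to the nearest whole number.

Phase 1: N(3) = 504·e^(0.208×3) = 504·e^0.624 = 940.655.
Phase 2 runs for 15.8 − 3 = 12.8 days at r = 0.01.
N(15.8) = 940.655·e^(0.01×12.8) = 940.655·e^0.128 = 1069.1.

1069 aphids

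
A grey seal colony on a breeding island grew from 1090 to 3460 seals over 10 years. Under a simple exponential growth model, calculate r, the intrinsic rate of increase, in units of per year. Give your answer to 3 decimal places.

0.116 per year

From N(t) = N₀·e^(rt): e^(r·10) = 3460/1090 = 3.1743.
r·10 = ln(3.1743) = 1.1551, so r = 1.1551/10 = 0.11551.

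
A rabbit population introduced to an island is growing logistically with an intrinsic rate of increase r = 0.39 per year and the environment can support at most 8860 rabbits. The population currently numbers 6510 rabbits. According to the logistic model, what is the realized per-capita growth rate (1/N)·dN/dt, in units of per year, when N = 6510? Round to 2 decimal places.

(1/N)·dN/dt = r(1 − N/K) = 0.39 × (1 − 6510/8860).
= 0.39 × 0.26524 = 0.10344.

0.10 per year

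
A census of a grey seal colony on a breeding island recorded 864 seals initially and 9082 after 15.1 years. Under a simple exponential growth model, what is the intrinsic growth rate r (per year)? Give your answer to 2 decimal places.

From N(t) = N₀·e^(rt): e^(r·15.1) = 9082/864 = 10.512.
r·15.1 = ln(10.512) = 2.3525, so r = 2.3525/15.1 = 0.15579.

0.16 per year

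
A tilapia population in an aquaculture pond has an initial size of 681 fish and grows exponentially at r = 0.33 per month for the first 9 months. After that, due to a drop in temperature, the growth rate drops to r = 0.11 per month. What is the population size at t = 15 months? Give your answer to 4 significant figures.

Phase 1: N(9) = 681·e^(0.33×9) = 681·e^2.97 = 13274.
Phase 2 runs for 15 − 9 = 6 months at r = 0.11.
N(15) = 13274·e^(0.11×6) = 13274·e^0.66 = 25682.4.

25680 fish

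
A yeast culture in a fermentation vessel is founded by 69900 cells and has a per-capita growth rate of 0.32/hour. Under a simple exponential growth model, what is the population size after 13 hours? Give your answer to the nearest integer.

N(t) = N₀·e^(rt) = 69900 × e^(0.32×13) = 69900 × e^4.16.
e^4.16 ≈ 64.072, so N ≈ 69900 × 64.072 = 4.478599×10^6.

4478599 cells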